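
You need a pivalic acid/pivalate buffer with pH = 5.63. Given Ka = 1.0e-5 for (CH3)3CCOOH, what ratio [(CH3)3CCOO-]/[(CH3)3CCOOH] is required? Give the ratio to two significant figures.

ratio = 4.3

pKa = -log(1.0 × 10^-5) = 5.000
pH = pKa + log(r) ⇒ log(r) = 5.63 − 5.000 = +0.630
r = [(CH3)3CCOO-]/[(CH3)3CCOOH] = 10^(+0.630) = 4.27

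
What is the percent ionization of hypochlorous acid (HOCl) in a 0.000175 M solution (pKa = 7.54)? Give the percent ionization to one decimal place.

1.3%

HOCl ⇌ OCl- + H+; let x = [H+] at equilibrium.
Ka = 10^(−7.54) = 2.88 × 10^-8
x ≈ √(Ka·C₀) = √(2.88 × 10^-8 × 0.000175) = 2.24 × 10^-6 M
% ionization = x/C₀ × 100% = 2.24 × 10^-6/0.000175 × 100% = 1.3%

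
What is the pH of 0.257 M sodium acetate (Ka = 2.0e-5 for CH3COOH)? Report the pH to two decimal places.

pH = 9.05

CH3COO- is the conjugate base of the weak acid CH3COOH.
Kb = Kw/Ka = 1.0×10^-14 / 2.0 × 10^-5 = 5.00 × 10^-10
From the ICE table, Kb = x²/(0.257 − x) = 5.00 × 10^-10.
Since Kb ≪ C₀, x ≈ √(Kb·C₀) = 1.13 × 10^-5 M.
Check: 0.0044% ionized — well under 5%, approximation valid.
pOH = −log(1.13 × 10^-5) = 4.95; pH = 14.00 − 4.95 = 9.05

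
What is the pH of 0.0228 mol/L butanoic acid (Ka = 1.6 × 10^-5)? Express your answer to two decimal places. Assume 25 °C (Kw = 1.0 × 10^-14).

CH3(CH2)2COOH ⇌ CH3(CH2)2COO- + H+
Ka = x²/(0.0228 − x) = 1.6 × 10^-5
Neglecting x in the denominator: x = √(1.6 × 10^-5 × 0.0228) = 6.04 × 10^-4 M
(x/C₀ = 2.6% < 5%, so the approximation holds.)
pH = −log(6.04 × 10^-4) = 3.22

pH = 3.22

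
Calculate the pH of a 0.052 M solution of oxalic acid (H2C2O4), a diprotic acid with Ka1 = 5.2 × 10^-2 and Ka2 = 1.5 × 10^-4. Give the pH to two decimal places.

Ka1 ≫ Ka2, so treat the first dissociation as the only significant source of H+.
Ka1 = x²/(0.052 − x) = 5.2 × 10^-2
Solving the quadratic: x = (−Ka1 + √(Ka1² + 4·Ka1·C₀))/2 = 3.21 × 10^-2 M
pH = −log(3.21 × 10^-2) = 1.49

pH = 1.49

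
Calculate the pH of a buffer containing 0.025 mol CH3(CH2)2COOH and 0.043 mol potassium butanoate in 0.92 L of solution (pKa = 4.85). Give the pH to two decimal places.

pH = pKa + log([A⁻]/[HA]) = 4.85 + log(0.043/0.025)
pH = 4.85 + (+0.236) = 5.09

pH = 5.09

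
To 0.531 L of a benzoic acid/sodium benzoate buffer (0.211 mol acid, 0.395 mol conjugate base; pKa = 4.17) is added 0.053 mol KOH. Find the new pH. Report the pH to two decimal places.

OH- converts C6H5COOH to C6H5COO-: C6H5COOH → 0.158 mol, C6H5COO- → 0.448 mol.
pH = pKa + log([A⁻]/[HA]) = 4.17 + log(0.448/0.158) = 4.17 +0.453

pH = 4.62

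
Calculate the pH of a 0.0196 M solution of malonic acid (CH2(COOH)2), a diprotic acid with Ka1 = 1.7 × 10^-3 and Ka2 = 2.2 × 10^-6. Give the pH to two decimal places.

Since Ka1 ≫ Ka2, the first ionization dominates [H+].
Ka1 = x²/(0.0196 − x) = 1.7 × 10^-3
Solving the quadratic: x = (−Ka1 + √(Ka1² + 4·Ka1·C₀))/2 = 4.98 × 10^-3 M
pH = −log(4.98 × 10^-3) = 2.30

pH = 2.30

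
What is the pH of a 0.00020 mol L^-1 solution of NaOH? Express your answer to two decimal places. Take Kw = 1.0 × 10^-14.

pH = 10.30

NaOH is a strong base; [OH-] = 0.0002 M.
pOH = -log(0.0002) = 3.70
pH = 14.00 - 3.70 = 10.30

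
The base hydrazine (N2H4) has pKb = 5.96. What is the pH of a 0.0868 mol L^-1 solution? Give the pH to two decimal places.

N2H4 + H2O ⇌ N2H5+ + OH-
Kb = 10^(−5.96) = 1.10 × 10^-6
Kb = [OH-]²/(0.0868 − [OH-]) = 1.10 × 10^-6
Neglecting [OH-] in the denominator: [OH-] = √(1.10 × 10^-6 × 0.0868) = 3.09 × 10^-4 M
pOH = −log(3.09 × 10^-4) = 3.51; pH = 14.00 − 3.51 = 10.49

pH = 10.49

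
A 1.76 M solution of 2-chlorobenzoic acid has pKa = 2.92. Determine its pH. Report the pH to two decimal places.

pH = 1.34

ClC6H4COOH ⇌ ClC6H4COO- + H+
Ka = 10^(−2.92) = 1.20 × 10^-3
Let x = [H+] at equilibrium. Ka = x²/(1.76 − x).
Since Ka ≪ C₀, x ≈ √(Ka·C₀) = 4.60 × 10^-2 M.
(x/C₀ = 2.6% < 5%, so the approximation holds.)
pH = −log[H+] = −log(4.60 × 10^-2) = 1.34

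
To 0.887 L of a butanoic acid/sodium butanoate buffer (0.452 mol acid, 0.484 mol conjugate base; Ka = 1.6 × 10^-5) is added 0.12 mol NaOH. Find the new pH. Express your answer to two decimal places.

After neutralization: n(CH3(CH2)2COOH) = 0.332 mol, n(CH3(CH2)2COO-) = 0.604 mol.
pKa = −log(1.6 × 10^-5) = 4.796
pH = pKa + log(n_CH3(CH2)2COO-/n_CH3(CH2)2COOH) = 4.796 + log(0.604/0.332) = 4.796 + (+0.260)

pH = 5.06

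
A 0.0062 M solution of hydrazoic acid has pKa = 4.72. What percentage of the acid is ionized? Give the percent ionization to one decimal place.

5.4%

HN3 ⇌ N3- + H+; let x = [H+] at equilibrium.
Ka = 10^(−4.72) = 1.91 × 10^-5
Solve x² + 1.91e-05x − 1.18e-07 = 0 → x = 3.35 × 10^-4 M
Fraction ionized = 3.35 × 10^-4 / 0.0062 = 0.0540 → 5.4%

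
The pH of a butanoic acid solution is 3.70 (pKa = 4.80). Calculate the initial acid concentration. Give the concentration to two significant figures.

[H+] = 10^(-3.70) = 2.00 × 10^-4 M = x
Ka = 10^(−4.80) = 1.58 × 10^-5
Ka = x²/(C₀ − x) ⇒ C₀ = x + x²/Ka
C₀ = 2.00 × 10^-4 + (2.00 × 10^-4)²/(1.58 × 10^-5) = 2.73 × 10^-3 M

C₀ = 2.7 × 10^-3 M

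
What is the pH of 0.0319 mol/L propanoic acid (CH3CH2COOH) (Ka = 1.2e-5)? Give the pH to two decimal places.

pH = 3.21

CH3CH2COOH ⇌ CH3CH2COO- + H+
Ka = [H+]²/(0.0319 − [H+]) = 1.2 × 10^-5
Since Ka ≪ C₀, [H+] ≈ √(Ka·C₀) = 6.19 × 10^-4 M.
pH = −log(6.19 × 10^-4) = 3.21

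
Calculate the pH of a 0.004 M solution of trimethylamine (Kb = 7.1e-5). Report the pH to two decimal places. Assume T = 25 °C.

(CH3)3N + H2O ⇌ (CH3)3NH+ + OH-
From the ICE table, Kb = x²/(0.004 − x) = 7.1 × 10^-5.
The 5% rule fails; solving x² + Kb·x − Kb·C₀ = 0 exactly:
x = (−Kb + √(Kb² + 4·Kb·C₀))/2 = 4.99 × 10^-4 M
pOH = 3.30, so pH = 14.00 − pOH = 10.70

pH = 10.70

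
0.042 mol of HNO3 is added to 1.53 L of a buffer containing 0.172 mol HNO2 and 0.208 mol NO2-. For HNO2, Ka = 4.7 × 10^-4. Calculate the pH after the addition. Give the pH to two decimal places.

After neutralization: n(HNO2) = 0.214 mol, n(NO2-) = 0.166 mol.
pKa = −log(4.7 × 10^-4) = 3.328
pH = pKa + log([A⁻]/[HA]) = 3.328 + log(0.166/0.214) = 3.328 -0.110

pH = 3.22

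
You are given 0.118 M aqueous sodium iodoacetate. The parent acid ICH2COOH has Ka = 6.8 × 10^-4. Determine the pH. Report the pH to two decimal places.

ICH2COO- is the conjugate base of the weak acid ICH2COOH.
Kb = Kw/Ka = 1.0×10^-14 / 6.8 × 10^-4 = 1.47 × 10^-11
Let x = [OH-] at equilibrium. Kb = x²/(0.118 − x).
Neglecting x in the denominator: x = √(1.47 × 10^-11 × 0.118) = 1.32 × 10^-6 M
pOH = −log(1.32 × 10^-6) = 5.88; pH = 14.00 − 5.88 = 8.12

pH = 8.12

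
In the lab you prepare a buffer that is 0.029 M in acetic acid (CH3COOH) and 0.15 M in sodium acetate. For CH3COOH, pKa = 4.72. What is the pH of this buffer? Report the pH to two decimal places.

pH = 5.43

Using pH = pKa + log([base]/[acid]) with [base]/[acid] = 0.15/0.029:
pH = 4.72 + (+0.714) = 5.43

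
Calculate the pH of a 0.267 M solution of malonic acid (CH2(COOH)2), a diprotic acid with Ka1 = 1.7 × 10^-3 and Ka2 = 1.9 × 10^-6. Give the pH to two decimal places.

pH = 1.69

Since Ka1 ≫ Ka2, the first ionization dominates [H+].
Ka1 = x²/(0.267 − x) = 1.7 × 10^-3
Solving the quadratic: x = (−Ka1 + √(Ka1² + 4·Ka1·C₀))/2 = 2.05 × 10^-2 M
pH = −log(2.05 × 10^-2) = 1.69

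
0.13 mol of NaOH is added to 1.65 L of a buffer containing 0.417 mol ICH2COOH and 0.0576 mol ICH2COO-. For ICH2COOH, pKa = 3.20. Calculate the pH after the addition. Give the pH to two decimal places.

pH = 3.02

After neutralization: n(ICH2COOH) = 0.287 mol, n(ICH2COO-) = 0.188 mol.
pH = pKa + log(n_ICH2COO-/n_ICH2COOH) = 3.20 + log(0.188/0.287) = 3.20 + (-0.184)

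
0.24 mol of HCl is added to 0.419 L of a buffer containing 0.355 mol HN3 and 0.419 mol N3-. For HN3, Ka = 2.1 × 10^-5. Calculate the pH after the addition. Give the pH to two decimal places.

pH = 4.16

After neutralization: n(HN3) = 0.595 mol, n(N3-) = 0.179 mol.
pKa = −log(2.1 × 10^-5) = 4.678
pH = pKa + log(n_N3-/n_HN3) = 4.678 + log(0.179/0.595) = 4.678 + (-0.522)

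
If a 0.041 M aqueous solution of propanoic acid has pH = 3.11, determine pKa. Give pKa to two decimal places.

pKa = 4.82

[H+] = 10^(-3.11) = 7.76 × 10^-4 M
At equilibrium [HA] = 0.041 − 7.76 × 10^-4 = 4.02 × 10^-2 M
Ka = [H+][A-]/[HA] = (7.76 × 10^-4)² / 4.02 × 10^-2 = 1.50 × 10^-5
pKa = -log(1.50 × 10^-5) = 4.82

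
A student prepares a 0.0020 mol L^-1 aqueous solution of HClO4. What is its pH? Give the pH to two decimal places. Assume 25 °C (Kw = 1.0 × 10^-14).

pH = 2.70

HClO4 is a strong acid and dissociates completely, so [H+] = 0.0020 M.
pH = -log(0.002) = 2.70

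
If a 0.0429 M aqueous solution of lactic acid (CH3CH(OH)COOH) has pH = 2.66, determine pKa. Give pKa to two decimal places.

pKa = 3.93

[H+] = 10^(-2.66) = 2.19 × 10^-3 M
At equilibrium [HA] = 0.0429 − 2.19 × 10^-3 = 4.07 × 10^-2 M
Ka = [H+][A-]/[HA] = (2.19 × 10^-3)² / 4.07 × 10^-2 = 1.18 × 10^-4
pKa = -log(1.18 × 10^-4) = 3.93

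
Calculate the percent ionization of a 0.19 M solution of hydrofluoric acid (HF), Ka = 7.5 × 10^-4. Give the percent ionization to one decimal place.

6.1%

HF ⇌ F- + H+; let x = [H+] at equilibrium.
Solve x² + 0.00075x − 0.000142 = 0 → x = 1.16 × 10^-2 M
% ionization = x/C₀ × 100% = 1.16 × 10^-2/0.19 × 100% = 6.1%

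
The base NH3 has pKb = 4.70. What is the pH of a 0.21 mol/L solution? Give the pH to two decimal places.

NH3 + H2O ⇌ NH4+ + OH-
Kb = 10^(−4.70) = 2.00 × 10^-5
Kb = x²/(0.21 − x) = 2.00 × 10^-5
Assume x ≪ 0.21: x ≈ √(2.00 × 10^-5 × 0.21) = 2.05 × 10^-3 M
Check: 0.98% ionized — well under 5%, approximation valid.
pOH = −log(2.05 × 10^-3) = 2.69; pH = 14.00 − 2.69 = 11.31

pH = 11.31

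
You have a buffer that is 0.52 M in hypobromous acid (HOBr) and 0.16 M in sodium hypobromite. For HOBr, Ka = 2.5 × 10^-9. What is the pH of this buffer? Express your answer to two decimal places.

pKa = −log(2.5 × 10^-9) = 8.602
Using pH = pKa + log([base]/[acid]) with [base]/[acid] = 0.16/0.52:
pH = 8.602 + (-0.512) = 8.09

pH = 8.09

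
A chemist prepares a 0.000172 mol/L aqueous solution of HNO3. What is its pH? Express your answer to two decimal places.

HNO3 is a strong acid and dissociates completely, so [H+] = 0.000172 M.
pH = -log(0.000172) = 3.76

pH = 3.76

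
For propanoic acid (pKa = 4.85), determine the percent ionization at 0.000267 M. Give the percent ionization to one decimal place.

CH3CH2COOH ⇌ CH3CH2COO- + H+; let x = [H+] at equilibrium.
Ka = 10^(−4.85) = 1.41 × 10^-5
Ka = x²/(C₀ − x); solving the quadratic gives x = 5.47 × 10^-5 M.
% ionization = x/C₀ × 100% = 5.47 × 10^-5/0.000267 × 100% = 20.5%

20.5%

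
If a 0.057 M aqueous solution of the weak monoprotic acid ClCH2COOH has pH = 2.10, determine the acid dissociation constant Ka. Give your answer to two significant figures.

[H+] = 10^(-2.10) = 7.94 × 10^-3 M
At equilibrium [HA] = 0.057 − 7.94 × 10^-3 = 4.91 × 10^-2 M
Ka = [H+][A-]/[HA] = (7.94 × 10^-3)² / 4.91 × 10^-2 = 1.3 × 10^-3

Ka = 1.3 × 10^-3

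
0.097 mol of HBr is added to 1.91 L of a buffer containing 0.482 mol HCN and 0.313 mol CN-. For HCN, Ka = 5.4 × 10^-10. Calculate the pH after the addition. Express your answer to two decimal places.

After neutralization: n(HCN) = 0.579 mol, n(CN-) = 0.216 mol.
pKa = −log(5.4 × 10^-10) = 9.268
pH = pKa + log([A⁻]/[HA]) = 9.268 + log(0.216/0.579) = 9.268 -0.428

pH = 8.84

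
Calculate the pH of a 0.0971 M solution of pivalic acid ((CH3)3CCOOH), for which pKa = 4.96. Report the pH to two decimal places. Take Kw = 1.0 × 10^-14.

(CH3)3CCOOH ⇌ (CH3)3CCOO- + H+
Ka = 10^(−4.96) = 1.10 × 10^-5
Ka = [H+]²/(0.0971 − [H+]) = 1.10 × 10^-5
Assume [H+] ≪ 0.0971: [H+] ≈ √(1.10 × 10^-5 × 0.0971) = 1.03 × 10^-3 M
pH = −log[H+] = −log(1.03 × 10^-3) = 2.99

pH = 2.99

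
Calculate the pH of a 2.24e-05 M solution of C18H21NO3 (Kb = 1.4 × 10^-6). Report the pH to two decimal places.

pH = 8.69

C18H21NO3 + H2O ⇌ C18H22NO3+ + OH-
Kb = [OH-]²/(2.24e-05 − [OH-]) = 1.4 × 10^-6
The 5% rule fails; solving [OH-]² + Kb·[OH-] − Kb·C₀ = 0 exactly:
[OH-] = [−1.4e-06 + √(1.4e-06² + 1.25e-10)]/2 = 4.94 × 10^-6 M
pOH = 5.31, so pH = 14.00 − pOH = 8.69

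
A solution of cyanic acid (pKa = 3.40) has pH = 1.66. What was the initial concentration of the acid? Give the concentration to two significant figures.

[H+] = 10^(-1.66) = 2.19 × 10^-2 M = x
Ka = 10^(−3.40) = 3.98 × 10^-4
Ka = x²/(C₀ − x) ⇒ C₀ = x + x²/Ka
C₀ = 2.19 × 10^-2 + (2.19 × 10^-2)²/(3.98 × 10^-4) = 1.23 M

C₀ = 1.2 M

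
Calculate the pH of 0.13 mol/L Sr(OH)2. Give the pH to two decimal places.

Sr(OH)2 is a strong base (each formula unit releases 2 OH-); [OH-] = 0.26 M.
pOH = -log(0.26) = 0.59
pH = 14.00 - 0.59 = 13.41

pH = 13.41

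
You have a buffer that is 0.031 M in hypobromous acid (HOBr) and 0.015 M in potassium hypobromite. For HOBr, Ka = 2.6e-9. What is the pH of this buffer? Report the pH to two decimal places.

pH = 8.27

pKa = −log(2.6 × 10^-9) = 8.585
Henderson–Hasselbalch: pH = pKa + log([OBr-]/[HOBr]) = 8.585 + log(0.015/0.031)
pH = 8.585 + (-0.315) = 8.27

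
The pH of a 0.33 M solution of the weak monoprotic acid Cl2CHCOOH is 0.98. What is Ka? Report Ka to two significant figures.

Ka = 4.9 × 10^-2

[H+] = 10^(-0.98) = 1.05 × 10^-1 M
At equilibrium [HA] = 0.33 − 1.05 × 10^-1 = 2.25 × 10^-1 M
Ka = [H+][A-]/[HA] = (1.05 × 10^-1)² / 2.25 × 10^-1 = 4.9 × 10^-2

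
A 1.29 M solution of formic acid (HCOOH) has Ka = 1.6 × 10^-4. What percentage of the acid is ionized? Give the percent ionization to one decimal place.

HCOOH ⇌ HCOO- + H+; let x = [H+] at equilibrium.
x ≈ √(Ka·C₀) = √(1.6 × 10^-4 × 1.29) = 1.44 × 10^-2 M
Fraction ionized = 1.44 × 10^-2 / 1.29 = 0.0112 → 1.1%

1.1%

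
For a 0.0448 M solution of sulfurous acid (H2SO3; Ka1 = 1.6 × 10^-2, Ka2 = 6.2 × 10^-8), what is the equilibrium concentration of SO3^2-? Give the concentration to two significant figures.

6.2 × 10^-8 M

First ionization gives [H+] ≈ [HSO3-] = 1.99 × 10^-2 M.
Second step: Ka2 = [H+][SO3^2-]/[HSO3-] ≈ [SO3^2-] (since [H+] ≈ [HSO3-]).
So [SO3^2-] ≈ Ka2.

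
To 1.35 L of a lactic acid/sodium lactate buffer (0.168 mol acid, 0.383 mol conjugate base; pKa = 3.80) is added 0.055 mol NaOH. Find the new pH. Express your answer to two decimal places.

After neutralization: n(CH3CH(OH)COOH) = 0.113 mol, n(CH3CH(OH)COO-) = 0.438 mol.
pH = pKa + log([A⁻]/[HA]) = 3.80 + log(0.438/0.113) = 3.80 +0.588

pH = 4.39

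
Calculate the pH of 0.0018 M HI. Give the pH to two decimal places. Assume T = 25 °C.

HI is a strong acid and dissociates completely, so [H+] = 0.0018 M.
pH = -log(0.0018) = 2.74

pH = 2.74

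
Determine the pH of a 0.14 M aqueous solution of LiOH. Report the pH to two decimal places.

pH = 13.15

LiOH is a strong base; [OH-] = 0.14 M.
pOH = -log(0.14) = 0.85
pH = 14.00 - 0.85 = 13.15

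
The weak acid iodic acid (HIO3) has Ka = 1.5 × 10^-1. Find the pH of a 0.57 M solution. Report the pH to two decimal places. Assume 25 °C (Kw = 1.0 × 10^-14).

HIO3 ⇌ IO3- + H+
Ka = [H+]²/(0.57 − [H+]) = 1.5 × 10^-1
The 5% rule fails; solving [H+]² + Ka·[H+] − Ka·C₀ = 0 exactly:
[H+] = (−Ka + √(Ka² + 4·Ka·C₀))/2 = 2.27 × 10^-1 M
pH = −log(2.27 × 10^-1) = 0.64

pH = 0.64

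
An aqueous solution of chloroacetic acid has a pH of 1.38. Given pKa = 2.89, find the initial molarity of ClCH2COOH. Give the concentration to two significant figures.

[H+] = 10^(-1.38) = 4.17 × 10^-2 M = x
Ka = 10^(−2.89) = 1.29 × 10^-3
Ka = x²/(C₀ − x) ⇒ C₀ = x + x²/Ka
C₀ = 4.17 × 10^-2 + (4.17 × 10^-2)²/(1.29 × 10^-3) = 1.39 M

C₀ = 1.4 M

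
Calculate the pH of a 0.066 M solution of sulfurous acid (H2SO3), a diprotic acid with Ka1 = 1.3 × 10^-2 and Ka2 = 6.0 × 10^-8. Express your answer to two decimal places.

pH = 1.63

Ka1 ≫ Ka2, so treat the first dissociation as the only significant source of H+.
Ka1 = x²/(0.066 − x) = 1.3 × 10^-2
Solving the quadratic: x = (−Ka1 + √(Ka1² + 4·Ka1·C₀))/2 = 2.35 × 10^-2 M
pH = −log(2.35 × 10^-2) = 1.63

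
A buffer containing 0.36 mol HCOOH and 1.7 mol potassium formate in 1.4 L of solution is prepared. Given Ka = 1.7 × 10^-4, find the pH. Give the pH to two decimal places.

pKa = −log(1.7 × 10^-4) = 3.770
Henderson–Hasselbalch: pH = pKa + log([HCOO-]/[HCOOH]) = 3.770 + log(1.7/0.36)
pH = 3.770 + (+0.674) = 4.44

pH = 4.44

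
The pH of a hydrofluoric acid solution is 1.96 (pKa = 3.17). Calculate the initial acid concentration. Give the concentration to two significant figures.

C₀ = 1.9 × 10^-1 M

[H+] = 10^(-1.96) = 1.10 × 10^-2 M = x
Ka = 10^(−3.17) = 6.76 × 10^-4
Ka = x²/(C₀ − x) ⇒ C₀ = x + x²/Ka
C₀ = 1.10 × 10^-2 + (1.10 × 10^-2)²/(6.76 × 10^-4) = 1.90 × 10^-1 M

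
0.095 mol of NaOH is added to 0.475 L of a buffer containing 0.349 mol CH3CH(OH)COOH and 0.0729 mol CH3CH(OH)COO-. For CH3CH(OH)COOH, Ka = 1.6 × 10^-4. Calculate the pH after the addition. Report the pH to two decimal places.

pH = 3.62

OH- converts CH3CH(OH)COOH to CH3CH(OH)COO-: CH3CH(OH)COOH → 0.254 mol, CH3CH(OH)COO- → 0.168 mol.
pKa = −log(1.6 × 10^-4) = 3.796
Henderson–Hasselbalch with mole ratio 0.168/0.254: pH = 3.796 + (-0.180)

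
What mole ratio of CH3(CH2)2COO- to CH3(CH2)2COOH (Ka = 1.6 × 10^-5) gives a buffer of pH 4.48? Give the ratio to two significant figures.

pKa = -log(1.6 × 10^-5) = 4.796
pH = pKa + log(r) ⇒ log(r) = 4.48 − 4.796 = -0.316
r = [CH3(CH2)2COO-]/[CH3(CH2)2COOH] = 10^(-0.316) = 0.483

ratio = 0.48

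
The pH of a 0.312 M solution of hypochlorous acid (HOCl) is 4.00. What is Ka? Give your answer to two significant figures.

Ka = 3.2 × 10^-8

[H+] = 10^(-4.00) = 1.00 × 10^-4 M
At equilibrium [HA] = 0.312 − 1.00 × 10^-4 = 3.12 × 10^-1 M
Ka = [H+][A-]/[HA] = (1.00 × 10^-4)² / 3.12 × 10^-1 = 3.2 × 10^-8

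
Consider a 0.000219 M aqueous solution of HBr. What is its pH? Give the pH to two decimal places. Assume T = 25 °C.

pH = 3.66

HBr is a strong acid and dissociates completely, so [H+] = 0.000219 M.
pH = -log(0.000219) = 3.66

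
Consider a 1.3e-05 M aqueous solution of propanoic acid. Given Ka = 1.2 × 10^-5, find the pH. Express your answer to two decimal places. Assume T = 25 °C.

pH = 5.10

CH3CH2COOH ⇌ CH3CH2COO- + H+
From the ICE table, Ka = x²/(1.3e-05 − x) = 1.2 × 10^-5.
Here C₀/Ka ≈ 1.08, so the small-x approximation fails. Use the quadratic:
x = [−1.2e-05 + √(1.2e-05² + 6.24e-10)]/2 = 7.86 × 10^-6 M
pH = −log[H+] = −log(7.86 × 10^-6) = 5.10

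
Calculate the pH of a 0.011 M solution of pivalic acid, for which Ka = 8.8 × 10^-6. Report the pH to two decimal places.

(CH3)3CCOOH ⇌ (CH3)3CCOO- + H+
From the ICE table, Ka = [H+]²/(0.011 − [H+]) = 8.8 × 10^-6.
Since Ka ≪ C₀, [H+] ≈ √(Ka·C₀) = 3.11 × 10^-4 M.
pH = −log(3.11 × 10^-4) = 3.51

pH = 3.51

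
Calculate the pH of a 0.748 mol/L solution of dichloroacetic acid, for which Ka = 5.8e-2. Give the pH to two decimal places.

Cl2CHCOOH ⇌ Cl2CHCOO- + H+
From the ICE table, Ka = [H+]²/(0.748 − [H+]) = 5.8 × 10^-2.
[H+] is not negligible relative to C₀; solve [H+]² + 0.058·[H+] − 0.0434 = 0.
[H+] = [−0.058 + √(0.058² + 0.174)]/2 = 1.81 × 10^-1 M
pH = −log(1.81 × 10^-1) = 0.74

pH = 0.74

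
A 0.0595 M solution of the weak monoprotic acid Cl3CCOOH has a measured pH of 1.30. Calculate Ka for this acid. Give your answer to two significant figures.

[H+] = 10^(-1.30) = 5.01 × 10^-2 M
At equilibrium [HA] = 0.0595 − 5.01 × 10^-2 = 9.40 × 10^-3 M
Ka = [H+][A-]/[HA] = (5.01 × 10^-2)² / 9.40 × 10^-3 = 2.7 × 10^-1

Ka = 2.7 × 10^-1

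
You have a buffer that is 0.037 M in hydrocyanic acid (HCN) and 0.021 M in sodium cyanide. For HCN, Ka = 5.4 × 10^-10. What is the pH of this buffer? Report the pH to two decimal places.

pKa = −log(5.4 × 10^-10) = 9.268
Using pH = pKa + log([base]/[acid]) with [base]/[acid] = 0.021/0.037:
pH = 9.268 + (-0.246) = 9.02

pH = 9.02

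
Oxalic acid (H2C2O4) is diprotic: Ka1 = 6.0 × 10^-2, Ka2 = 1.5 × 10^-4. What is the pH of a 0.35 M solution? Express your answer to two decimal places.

pH = 0.93

Since Ka1 ≫ Ka2, the first ionization dominates [H+].
Ka1 = x²/(0.35 − x) = 6.0 × 10^-2
Solving the quadratic: x = (−Ka1 + √(Ka1² + 4·Ka1·C₀))/2 = 1.18 × 10^-1 M
pH = −log(1.18 × 10^-1) = 0.93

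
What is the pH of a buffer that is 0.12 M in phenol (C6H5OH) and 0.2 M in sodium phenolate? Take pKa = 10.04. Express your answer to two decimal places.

Using pH = pKa + log([base]/[acid]) with [base]/[acid] = 0.2/0.12:
pH = 10.04 + (+0.222) = 10.26

pH = 10.26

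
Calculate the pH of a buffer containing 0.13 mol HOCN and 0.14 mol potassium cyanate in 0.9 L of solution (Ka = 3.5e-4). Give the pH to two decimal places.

pKa = −log(3.5 × 10^-4) = 3.456
Henderson–Hasselbalch: pH = pKa + log([OCN-]/[HOCN]) = 3.456 + log(0.14/0.13)
pH = 3.456 + (+0.032) = 3.49

pH = 3.49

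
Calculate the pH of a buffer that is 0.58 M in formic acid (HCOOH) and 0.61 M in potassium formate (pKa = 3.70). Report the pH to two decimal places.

pH = pKa + log([A⁻]/[HA]) = 3.70 + log(0.61/0.58)
pH = 3.70 + (+0.022) = 3.72

pH = 3.72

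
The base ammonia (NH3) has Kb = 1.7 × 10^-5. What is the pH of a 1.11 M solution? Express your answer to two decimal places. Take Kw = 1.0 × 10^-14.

pH = 11.64

NH3 + H2O ⇌ NH4+ + OH-
Kb = x²/(1.11 − x) = 1.7 × 10^-5
Neglecting x in the denominator: x = √(1.7 × 10^-5 × 1.11) = 4.34 × 10^-3 M
(x/C₀ = 0.39% < 5%, so the approximation holds.)
pOH = −log(4.34 × 10^-3) = 2.36; pH = 14.00 − 2.36 = 11.64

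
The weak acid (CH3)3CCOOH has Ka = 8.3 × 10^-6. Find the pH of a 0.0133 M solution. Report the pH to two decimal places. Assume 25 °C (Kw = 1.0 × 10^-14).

(CH3)3CCOOH ⇌ (CH3)3CCOO- + H+
Ka = [H+]²/(0.0133 − [H+]) = 8.3 × 10^-6
Assume [H+] ≪ 0.0133: [H+] ≈ √(8.3 × 10^-6 × 0.0133) = 3.32 × 10^-4 M
([H+]/C₀ = 2.5% < 5%, so the approximation holds.)
pH = −log(3.32 × 10^-4) = 3.48

pH = 3.48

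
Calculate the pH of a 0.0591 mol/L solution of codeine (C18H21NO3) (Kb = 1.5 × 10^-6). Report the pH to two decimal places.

C18H21NO3 + H2O ⇌ C18H22NO3+ + OH-
From the ICE table, Kb = [OH-]²/(0.0591 − [OH-]) = 1.5 × 10^-6.
Assume [OH-] ≪ 0.0591: [OH-] ≈ √(1.5 × 10^-6 × 0.0591) = 2.98 × 10^-4 M
([OH-]/C₀ = 0.5% < 5%, so the approximation holds.)
pOH = 3.53, so pH = 14.00 − pOH = 10.47

pH = 10.47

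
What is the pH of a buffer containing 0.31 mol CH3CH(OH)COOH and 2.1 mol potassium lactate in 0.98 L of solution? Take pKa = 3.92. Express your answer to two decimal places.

Henderson–Hasselbalch: pH = pKa + log([CH3CH(OH)COO-]/[CH3CH(OH)COOH]) = 3.92 + log(2.1/0.31)
pH = 3.92 + (+0.831) = 4.75

pH = 4.75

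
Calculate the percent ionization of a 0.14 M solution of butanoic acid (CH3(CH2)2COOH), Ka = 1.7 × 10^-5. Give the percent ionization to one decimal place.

CH3(CH2)2COOH ⇌ CH3(CH2)2COO- + H+; let x = [H+] at equilibrium.
x ≈ √(Ka·C₀) = √(1.7 × 10^-5 × 0.14) = 1.54 × 10^-3 M
Fraction ionized = 1.54 × 10^-3 / 0.14 = 0.0110 → 1.1%

1.1%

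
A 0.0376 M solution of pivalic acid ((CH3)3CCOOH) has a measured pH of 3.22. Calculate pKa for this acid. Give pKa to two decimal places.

[H+] = 10^(-3.22) = 6.03 × 10^-4 M
At equilibrium [HA] = 0.0376 − 6.03 × 10^-4 = 3.70 × 10^-2 M
Ka = [H+][A-]/[HA] = (6.03 × 10^-4)² / 3.70 × 10^-2 = 9.83 × 10^-6
pKa = -log(9.83 × 10^-6) = 5.01

pKa = 5.01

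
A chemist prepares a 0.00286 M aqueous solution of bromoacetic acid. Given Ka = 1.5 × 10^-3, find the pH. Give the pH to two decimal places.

pH = 2.84

BrCH2COOH ⇌ BrCH2COO- + H+
Let x = [H+] at equilibrium. Ka = x²/(0.00286 − x).
The 5% rule fails; solving x² + Ka·x − Ka·C₀ = 0 exactly:
x = (−Ka + √(Ka² + 4·Ka·C₀))/2 = 1.45 × 10^-3 M
pH = −log(1.45 × 10^-3) = 2.84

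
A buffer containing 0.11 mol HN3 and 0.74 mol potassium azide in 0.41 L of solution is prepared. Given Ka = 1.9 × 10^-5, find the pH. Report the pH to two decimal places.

pKa = −log(1.9 × 10^-5) = 4.721
Henderson–Hasselbalch: pH = pKa + log([N3-]/[HN3]) = 4.721 + log(0.74/0.11)
pH = 4.721 + (+0.828) = 5.55

pH = 5.55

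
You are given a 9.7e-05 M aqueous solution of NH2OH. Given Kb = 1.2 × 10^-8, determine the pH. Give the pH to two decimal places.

pH = 8.03

NH2OH + H2O ⇌ NH3OH+ + OH-
From the ICE table, Kb = [OH-]²/(9.7e-05 − [OH-]) = 1.2 × 10^-8.
Neglecting [OH-] in the denominator: [OH-] = √(1.2 × 10^-8 × 9.7e-05) = 1.08 × 10^-6 M
pOH = 5.97, so pH = 14.00 − pOH = 8.03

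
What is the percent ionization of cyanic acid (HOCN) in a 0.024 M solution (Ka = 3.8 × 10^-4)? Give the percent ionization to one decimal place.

HOCN ⇌ OCN- + H+; let x = [H+] at equilibrium.
Ka = x²/(C₀ − x); solving the quadratic gives x = 2.84 × 10^-3 M.
% ionization = x/C₀ × 100% = 2.84 × 10^-3/0.024 × 100% = 11.8%

11.8%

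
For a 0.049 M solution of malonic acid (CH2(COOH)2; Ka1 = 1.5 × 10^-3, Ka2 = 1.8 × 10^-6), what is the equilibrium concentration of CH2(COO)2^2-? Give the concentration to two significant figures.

First ionization gives [H+] ≈ [CH2(COOH)COO-] = 7.86 × 10^-3 M.
Second step: Ka2 = [H+][CH2(COO)2^2-]/[CH2(COOH)COO-] ≈ [CH2(COO)2^2-] (since [H+] ≈ [CH2(COOH)COO-]).
So [CH2(COO)2^2-] ≈ Ka2.

1.8 × 10^-6 M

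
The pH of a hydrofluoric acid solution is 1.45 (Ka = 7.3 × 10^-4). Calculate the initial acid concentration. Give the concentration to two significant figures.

C₀ = 1.8 M

[H+] = 10^(-1.45) = 3.55 × 10^-2 M = x
Ka = x²/(C₀ − x) ⇒ C₀ = x + x²/Ka
C₀ = 3.55 × 10^-2 + (3.55 × 10^-2)²/(7.3 × 10^-4) = 1.76 M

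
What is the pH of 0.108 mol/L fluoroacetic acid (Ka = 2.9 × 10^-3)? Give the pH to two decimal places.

FCH2COOH ⇌ FCH2COO- + H+
Ka = [H+]²/(0.108 − [H+]) = 2.9 × 10^-3
Here C₀/Ka ≈ 37.2, so the small-[H+] approximation fails. Use the quadratic:
[H+] = (−Ka + √(Ka² + 4·Ka·C₀))/2 = 1.63 × 10^-2 M
pH = −log[H+] = −log(1.63 × 10^-2) = 1.79

pH = 1.79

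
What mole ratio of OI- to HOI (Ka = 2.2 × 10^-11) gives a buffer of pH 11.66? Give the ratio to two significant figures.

pKa = -log(2.2 × 10^-11) = 10.658
pH = pKa + log(r) ⇒ log(r) = 11.66 − 10.658 = +1.002
r = [OI-]/[HOI] = 10^(+1.002) = 10

ratio = 10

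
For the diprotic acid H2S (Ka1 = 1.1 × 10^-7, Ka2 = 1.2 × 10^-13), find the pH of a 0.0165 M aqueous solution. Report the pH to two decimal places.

Since Ka1 ≫ Ka2, the first ionization dominates [H+].
Ka1 = x²/(0.0165 − x) = 1.1 × 10^-7
x ≈ √(1.1 × 10^-7 × 0.0165) = 4.26 × 10^-5 M
pH = −log(4.26 × 10^-5) = 4.37

pH = 4.37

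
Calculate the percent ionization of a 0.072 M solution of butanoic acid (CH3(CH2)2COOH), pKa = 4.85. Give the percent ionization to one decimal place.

1.4%

CH3(CH2)2COOH ⇌ CH3(CH2)2COO- + H+; let x = [H+] at equilibrium.
Ka = 10^(−4.85) = 1.41 × 10^-5
x ≈ √(Ka·C₀) = √(1.41 × 10^-5 × 0.072) = 1.01 × 10^-3 M
% ionization = x/C₀ × 100% = 1.01 × 10^-3/0.072 × 100% = 1.4%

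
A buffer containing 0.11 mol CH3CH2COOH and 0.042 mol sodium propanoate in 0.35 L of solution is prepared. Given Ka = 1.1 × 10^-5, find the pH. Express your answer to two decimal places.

pKa = −log(1.1 × 10^-5) = 4.959
pH = pKa + log([A⁻]/[HA]) = 4.959 + log(0.042/0.11)
pH = 4.959 + (-0.418) = 4.54

pH = 4.54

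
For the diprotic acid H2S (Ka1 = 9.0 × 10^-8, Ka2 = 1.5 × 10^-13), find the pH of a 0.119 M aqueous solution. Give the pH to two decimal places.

Ka1 ≫ Ka2, so treat the first dissociation as the only significant source of H+.
Ka1 = x²/(0.119 − x) = 9.0 × 10^-8
x ≈ √(9.0 × 10^-8 × 0.119) = 1.03 × 10^-4 M
pH = −log(1.03 × 10^-4) = 3.99

pH = 3.99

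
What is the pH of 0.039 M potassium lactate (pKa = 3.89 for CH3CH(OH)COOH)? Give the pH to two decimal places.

CH3CH(OH)COO- is the conjugate base of the weak acid CH3CH(OH)COOH.
Ka = 10^(−3.89) = 1.29 × 10^-4
Kb = Kw/Ka = 1.0×10^-14 / 1.29 × 10^-4 = 7.75 × 10^-11
Let x = [OH-] at equilibrium. Kb = x²/(0.039 − x).
Since Kb ≪ C₀, x ≈ √(Kb·C₀) = 1.74 × 10^-6 M.
(x/C₀ = 0.0045% < 5%, so the approximation holds.)
pOH = 5.76, so pH = 14.00 − pOH = 8.24

pH = 8.24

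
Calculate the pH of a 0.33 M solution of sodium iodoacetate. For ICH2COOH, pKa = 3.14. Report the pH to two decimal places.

pH = 8.33

ICH2COO- is the conjugate base of the weak acid ICH2COOH.
Ka = 10^(−3.14) = 7.24 × 10^-4
Kb = Kw/Ka = 1.0×10^-14 / 7.24 × 10^-4 = 1.38 × 10^-11
From the ICE table, Kb = [OH-]²/(0.33 − [OH-]) = 1.38 × 10^-11.
Assume [OH-] ≪ 0.33: [OH-] ≈ √(1.38 × 10^-11 × 0.33) = 2.13 × 10^-6 M
Check: 0.00065% ionized — well under 5%, approximation valid.
pOH = 5.67, so pH = 14.00 − pOH = 8.33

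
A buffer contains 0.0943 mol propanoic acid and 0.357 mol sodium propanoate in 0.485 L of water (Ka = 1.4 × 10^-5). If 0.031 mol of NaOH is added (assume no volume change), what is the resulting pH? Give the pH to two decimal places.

pH = 5.64

OH- converts CH3CH2COOH to CH3CH2COO-: CH3CH2COOH → 0.0633 mol, CH3CH2COO- → 0.388 mol.
pKa = −log(1.4 × 10^-5) = 4.854
pH = pKa + log([A⁻]/[HA]) = 4.854 + log(0.388/0.0633) = 4.854 +0.787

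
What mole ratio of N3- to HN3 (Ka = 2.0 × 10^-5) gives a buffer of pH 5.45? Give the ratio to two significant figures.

pKa = -log(2.0 × 10^-5) = 4.699
pH = pKa + log(r) ⇒ log(r) = 5.45 − 4.699 = +0.751
r = [N3-]/[HN3] = 10^(+0.751) = 5.64

ratio = 5.6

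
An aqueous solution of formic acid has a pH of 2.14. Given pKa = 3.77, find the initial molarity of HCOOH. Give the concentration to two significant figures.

[H+] = 10^(-2.14) = 7.24 × 10^-3 M = x
Ka = 10^(−3.77) = 1.70 × 10^-4
Ka = x²/(C₀ − x) ⇒ C₀ = x + x²/Ka
C₀ = 7.24 × 10^-3 + (7.24 × 10^-3)²/(1.70 × 10^-4) = 3.16 × 10^-1 M

C₀ = 3.2 × 10^-1 M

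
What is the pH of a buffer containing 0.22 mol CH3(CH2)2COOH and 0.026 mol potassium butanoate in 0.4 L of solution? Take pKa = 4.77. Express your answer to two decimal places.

pH = 3.84

Henderson–Hasselbalch: pH = pKa + log([CH3(CH2)2COO-]/[CH3(CH2)2COOH]) = 4.77 + log(0.026/0.22)
pH = 4.77 + (-0.927) = 3.84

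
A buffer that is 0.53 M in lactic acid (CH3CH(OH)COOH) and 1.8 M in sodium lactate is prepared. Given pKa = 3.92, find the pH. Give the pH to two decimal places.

pH = 4.45

Henderson–Hasselbalch: pH = pKa + log([CH3CH(OH)COO-]/[CH3CH(OH)COOH]) = 3.92 + log(1.8/0.53)
pH = 3.92 + (+0.531) = 4.45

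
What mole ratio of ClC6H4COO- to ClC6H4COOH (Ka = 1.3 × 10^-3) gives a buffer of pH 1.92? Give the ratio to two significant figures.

ratio = 0.11

pKa = -log(1.3 × 10^-3) = 2.886
pH = pKa + log(r) ⇒ log(r) = 1.92 − 2.886 = -0.966
r = [ClC6H4COO-]/[ClC6H4COOH] = 10^(-0.966) = 0.108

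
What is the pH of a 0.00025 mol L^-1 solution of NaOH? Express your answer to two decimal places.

NaOH is a strong base; [OH-] = 0.00025 M.
pOH = -log(0.00025) = 3.60
pH = 14.00 - 3.60 = 10.40

pH = 10.40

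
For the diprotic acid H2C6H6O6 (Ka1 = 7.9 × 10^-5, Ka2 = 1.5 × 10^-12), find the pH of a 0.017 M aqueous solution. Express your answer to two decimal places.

pH = 2.95

Since Ka1 ≫ Ka2, the first ionization dominates [H+].
Ka1 = x²/(0.017 − x) = 7.9 × 10^-5
Solving the quadratic: x = (−Ka1 + √(Ka1² + 4·Ka1·C₀))/2 = 1.12 × 10^-3 M
pH = −log(1.12 × 10^-3) = 2.95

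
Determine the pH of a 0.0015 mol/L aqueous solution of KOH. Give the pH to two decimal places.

KOH is a strong base; [OH-] = 0.0015 M.
pOH = -log(0.0015) = 2.82
pH = 14.00 - 2.82 = 11.18

pH = 11.18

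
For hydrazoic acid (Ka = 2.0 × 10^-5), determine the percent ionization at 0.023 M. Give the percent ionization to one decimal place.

2.9%

HN3 ⇌ N3- + H+; let x = [H+] at equilibrium.
x ≈ √(Ka·C₀) = √(2.0 × 10^-5 × 0.023) = 6.78 × 10^-4 M
Fraction ionized = 6.78 × 10^-4 / 0.023 = 0.0295 → 2.9%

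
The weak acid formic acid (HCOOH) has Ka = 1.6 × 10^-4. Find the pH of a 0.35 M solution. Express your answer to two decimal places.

pH = 2.13

HCOOH ⇌ HCOO- + H+
From the ICE table, Ka = x²/(0.35 − x) = 1.6 × 10^-4.
Assume x ≪ 0.35: x ≈ √(1.6 × 10^-4 × 0.35) = 7.48 × 10^-3 M
pH = −log(7.48 × 10^-3) = 2.13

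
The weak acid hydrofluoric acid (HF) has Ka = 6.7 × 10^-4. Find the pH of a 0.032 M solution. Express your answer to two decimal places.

HF ⇌ F- + H+
From the ICE table, Ka = [H+]²/(0.032 − [H+]) = 6.7 × 10^-4.
[H+] is not negligible relative to C₀; solve [H+]² + 0.00067·[H+] − 2.14e-05 = 0.
[H+] = (−Ka + √(Ka² + 4·Ka·C₀))/2 = 4.31 × 10^-3 M
pH = −log[H+] = −log(4.31 × 10^-3) = 2.37

pH = 2.37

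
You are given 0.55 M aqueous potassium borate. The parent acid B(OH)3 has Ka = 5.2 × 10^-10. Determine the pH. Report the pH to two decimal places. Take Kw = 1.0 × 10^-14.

pH = 11.51

B(OH)4- is the conjugate base of the weak acid B(OH)3.
Kb = Kw/Ka = 1.0×10^-14 / 5.2 × 10^-10 = 1.92 × 10^-5
Kb = [OH-]²/(0.55 − [OH-]) = 1.92 × 10^-5
Since Kb ≪ C₀, [OH-] ≈ √(Kb·C₀) = 3.25 × 10^-3 M.
pOH = −log(3.25 × 10^-3) = 2.49; pH = 14.00 − 2.49 = 11.51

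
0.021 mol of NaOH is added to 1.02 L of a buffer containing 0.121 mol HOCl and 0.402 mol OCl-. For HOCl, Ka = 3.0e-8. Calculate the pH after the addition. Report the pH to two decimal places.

OH- converts HOCl to OCl-: HOCl → 0.1 mol, OCl- → 0.423 mol.
pKa = −log(3.0 × 10^-8) = 7.523
Henderson–Hasselbalch with mole ratio 0.423/0.1: pH = 7.523 + (+0.626)

pH = 8.15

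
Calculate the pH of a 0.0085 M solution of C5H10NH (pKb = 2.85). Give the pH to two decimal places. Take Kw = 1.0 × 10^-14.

C5H10NH + H2O ⇌ C5H10NH2+ + OH-
Kb = 10^(−2.85) = 1.41 × 10^-3
Kb = [OH-]²/(0.0085 − [OH-]) = 1.41 × 10^-3
[OH-] is not negligible relative to C₀; solve [OH-]² + 0.00141·[OH-] − 1.2e-05 = 0.
[OH-] = (−Kb + √(Kb² + 4·Kb·C₀))/2 = 2.83 × 10^-3 M
pOH = −log(2.83 × 10^-3) = 2.55; pH = 14.00 − 2.55 = 11.45

pH = 11.45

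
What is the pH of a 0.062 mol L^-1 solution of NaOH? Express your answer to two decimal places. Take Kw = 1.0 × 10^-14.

pH = 12.79

NaOH is a strong base; [OH-] = 0.062 M.
pOH = -log(0.062) = 1.21
pH = 14.00 - 1.21 = 12.79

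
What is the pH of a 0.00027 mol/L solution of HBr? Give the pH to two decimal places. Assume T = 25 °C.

pH = 3.57

HBr is a strong acid and dissociates completely, so [H+] = 0.00027 M.
pH = -log(0.00027) = 3.57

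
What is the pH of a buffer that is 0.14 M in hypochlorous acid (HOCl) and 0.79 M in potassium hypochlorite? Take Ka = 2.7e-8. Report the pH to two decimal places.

pKa = −log(2.7 × 10^-8) = 7.569
Using pH = pKa + log([base]/[acid]) with [base]/[acid] = 0.79/0.14:
pH = 7.569 + (+0.751) = 8.32

pH = 8.32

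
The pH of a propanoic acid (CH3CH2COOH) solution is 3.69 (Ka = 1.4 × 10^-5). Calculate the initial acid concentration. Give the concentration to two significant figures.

[H+] = 10^(-3.69) = 2.04 × 10^-4 M = x
Ka = x²/(C₀ − x) ⇒ C₀ = x + x²/Ka
C₀ = 2.04 × 10^-4 + (2.04 × 10^-4)²/(1.4 × 10^-5) = 3.18 × 10^-3 M

C₀ = 3.2 × 10^-3 M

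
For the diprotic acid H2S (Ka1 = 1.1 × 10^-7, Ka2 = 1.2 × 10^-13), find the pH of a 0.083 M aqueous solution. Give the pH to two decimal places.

pH = 4.02

Since Ka1 ≫ Ka2, the first ionization dominates [H+].
Ka1 = x²/(0.083 − x) = 1.1 × 10^-7
x ≈ √(1.1 × 10^-7 × 0.083) = 9.56 × 10^-5 M
pH = −log(9.56 × 10^-5) = 4.02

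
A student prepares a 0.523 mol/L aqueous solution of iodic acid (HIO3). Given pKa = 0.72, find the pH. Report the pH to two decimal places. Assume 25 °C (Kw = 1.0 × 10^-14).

HIO3 ⇌ IO3- + H+
Ka = 10^(−0.72) = 1.91 × 10^-1
From the ICE table, Ka = [H+]²/(0.523 − [H+]) = 1.91 × 10^-1.
Here C₀/Ka ≈ 2.74, so the small-[H+] approximation fails. Use the quadratic:
[H+] = [−0.191 + √(0.191² + 0.4)]/2 = 2.35 × 10^-1 M
pH = −log[H+] = −log(2.35 × 10^-1) = 0.63

pH = 0.63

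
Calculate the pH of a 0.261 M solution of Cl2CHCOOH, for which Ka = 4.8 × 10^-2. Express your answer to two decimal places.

Cl2CHCOOH ⇌ Cl2CHCOO- + H+
Ka = [H+]²/(0.261 − [H+]) = 4.8 × 10^-2
Here C₀/Ka ≈ 5.44, so the small-[H+] approximation fails. Use the quadratic:
[H+] = (−Ka + √(Ka² + 4·Ka·C₀))/2 = 9.05 × 10^-2 M
pH = −log[H+] = −log(9.05 × 10^-2) = 1.04

pH = 1.04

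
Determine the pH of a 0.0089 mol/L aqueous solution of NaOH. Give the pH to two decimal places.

pH = 11.95

NaOH is a strong base; [OH-] = 0.0089 M.
pOH = -log(0.0089) = 2.05
pH = 14.00 - 2.05 = 11.95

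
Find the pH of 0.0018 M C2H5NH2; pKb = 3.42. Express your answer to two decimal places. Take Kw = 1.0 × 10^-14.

C2H5NH2 + H2O ⇌ C2H5NH3+ + OH-
Kb = 10^(−3.42) = 3.80 × 10^-4
Kb = [OH-]²/(0.0018 − [OH-]) = 3.80 × 10^-4
The 5% rule fails; solving [OH-]² + Kb·[OH-] − Kb·C₀ = 0 exactly:
[OH-] = [−0.00038 + √(0.00038² + 2.74e-06)]/2 = 6.59 × 10^-4 M
pOH = 3.18, so pH = 14.00 − pOH = 10.82

pH = 10.82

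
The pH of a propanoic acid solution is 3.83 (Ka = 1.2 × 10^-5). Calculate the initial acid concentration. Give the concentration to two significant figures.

[H+] = 10^(-3.83) = 1.48 × 10^-4 M = x
Ka = x²/(C₀ − x) ⇒ C₀ = x + x²/Ka
C₀ = 1.48 × 10^-4 + (1.48 × 10^-4)²/(1.2 × 10^-5) = 1.97 × 10^-3 M

C₀ = 2.0 × 10^-3 M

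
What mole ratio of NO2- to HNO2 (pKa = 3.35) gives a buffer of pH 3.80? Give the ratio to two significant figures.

ratio = 2.8

pH = pKa + log(r) ⇒ log(r) = 3.80 − 3.35 = +0.45
r = [NO2-]/[HNO2] = 10^(+0.45) = 2.82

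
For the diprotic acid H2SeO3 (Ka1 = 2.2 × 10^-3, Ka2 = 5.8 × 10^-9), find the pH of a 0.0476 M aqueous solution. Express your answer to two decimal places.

Since Ka1 ≫ Ka2, the first ionization dominates [H+].
Ka1 = x²/(0.0476 − x) = 2.2 × 10^-3
Solving the quadratic: x = (−Ka1 + √(Ka1² + 4·Ka1·C₀))/2 = 9.19 × 10^-3 M
pH = −log(9.19 × 10^-3) = 2.04

pH = 2.04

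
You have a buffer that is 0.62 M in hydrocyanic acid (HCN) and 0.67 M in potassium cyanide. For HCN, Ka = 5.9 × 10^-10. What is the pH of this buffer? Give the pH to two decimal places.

pKa = −log(5.9 × 10^-10) = 9.229
pH = pKa + log([A⁻]/[HA]) = 9.229 + log(0.67/0.62)
pH = 9.229 + (+0.034) = 9.26

pH = 9.26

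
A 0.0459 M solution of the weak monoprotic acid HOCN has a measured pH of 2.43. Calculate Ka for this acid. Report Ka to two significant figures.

[H+] = 10^(-2.43) = 3.72 × 10^-3 M
At equilibrium [HA] = 0.0459 − 3.72 × 10^-3 = 4.22 × 10^-2 M
Ka = [H+][A-]/[HA] = (3.72 × 10^-3)² / 4.22 × 10^-2 = 3.3 × 10^-4

Ka = 3.3 × 10^-4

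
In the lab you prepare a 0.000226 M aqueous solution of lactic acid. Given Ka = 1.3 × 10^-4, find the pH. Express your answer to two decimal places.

pH = 3.93

CH3CH(OH)COOH ⇌ CH3CH(OH)COO- + H+
Ka = [H+]²/(0.000226 − [H+]) = 1.3 × 10^-4
[H+] is not negligible relative to C₀; solve [H+]² + 0.00013·[H+] − 2.94e-08 = 0.
[H+] = (−Ka + √(Ka² + 4·Ka·C₀))/2 = 1.18 × 10^-4 M
pH = −log(1.18 × 10^-4) = 3.93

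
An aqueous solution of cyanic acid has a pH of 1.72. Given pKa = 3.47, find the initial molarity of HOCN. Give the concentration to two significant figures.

C₀ = 1.1 M

[H+] = 10^(-1.72) = 1.91 × 10^-2 M = x
Ka = 10^(−3.47) = 3.39 × 10^-4
Ka = x²/(C₀ − x) ⇒ C₀ = x + x²/Ka
C₀ = 1.91 × 10^-2 + (1.91 × 10^-2)²/(3.39 × 10^-4) = 1.10 M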